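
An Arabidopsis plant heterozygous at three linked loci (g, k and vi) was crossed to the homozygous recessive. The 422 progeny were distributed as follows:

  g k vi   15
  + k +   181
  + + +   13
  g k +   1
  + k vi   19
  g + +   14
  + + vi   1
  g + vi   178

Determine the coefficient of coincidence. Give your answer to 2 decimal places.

The two most frequent reciprocal classes, g + vi and + k +, are the parental types, so the F1 was g + vi / + k +.
The two rarest classes, + + vi and g k +, are the double crossovers. Comparing them with the parentals, only the g allele has switched, so g is the middle locus and the order is vi – g – k.
vi–g: (33 + 2)/422 = 0.0829; g–k: (28 + 2)/422 = 0.0711.
Expected DCO frequency = 0.0829 × 0.0711 ≈ 0.00589; observed = 2/422 ≈ 0.00474.
Coefficient of coincidence = 0.00474/0.00589 ≈ 0.80.

0.80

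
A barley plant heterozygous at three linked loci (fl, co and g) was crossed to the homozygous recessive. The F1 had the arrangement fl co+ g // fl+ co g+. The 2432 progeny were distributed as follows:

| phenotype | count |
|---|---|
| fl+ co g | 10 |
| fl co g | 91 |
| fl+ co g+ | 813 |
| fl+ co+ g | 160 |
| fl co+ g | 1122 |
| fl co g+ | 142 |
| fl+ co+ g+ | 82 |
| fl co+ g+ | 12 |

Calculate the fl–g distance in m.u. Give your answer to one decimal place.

The two rarest classes, fl co+ g+ and fl+ co g, are the double crossovers. Comparing them with the parentals, only the g allele has switched, so g is the middle locus and the order is fl – g – co.
Crossovers in the fl–g interval produce the single-crossover classes fl+ co+ g and fl co g+ (160 + 142 = 302) plus the double crossovers (22).
RF(fl–g) = (302 + 22) / 2432 = 324/2432 = 0.1332 → 13.3 m.u.

13.3 m.u.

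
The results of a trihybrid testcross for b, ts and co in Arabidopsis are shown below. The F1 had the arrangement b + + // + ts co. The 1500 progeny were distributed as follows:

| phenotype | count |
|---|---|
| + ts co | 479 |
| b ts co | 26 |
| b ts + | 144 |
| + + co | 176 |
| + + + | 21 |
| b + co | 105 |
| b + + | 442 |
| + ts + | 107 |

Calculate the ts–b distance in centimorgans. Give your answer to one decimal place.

The two rarest classes, + + + and b ts co, are the double crossovers. Comparing them with the parentals, only the b allele has switched, so b is the middle locus and the order is co – b – ts.
Crossovers in the b–ts interval produce the single-crossover classes b ts + and + + co (144 + 176 = 320) plus the double crossovers (47).
RF(b–ts) = (320 + 47) / 1500 = 367/1500 = 0.2447 → 24.5 centimorgans.

24.5 centimorgans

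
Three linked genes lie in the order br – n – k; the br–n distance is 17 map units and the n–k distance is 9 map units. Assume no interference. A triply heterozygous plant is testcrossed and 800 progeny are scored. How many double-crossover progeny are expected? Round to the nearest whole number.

Map distances give recombination frequencies of 0.170 and 0.090 for the two intervals.
With no interference, expected double-crossover frequency = 0.170 × 0.090 = 0.01530.
Expected number = 0.01530 × 800 = 12.24 ≈ 12.

12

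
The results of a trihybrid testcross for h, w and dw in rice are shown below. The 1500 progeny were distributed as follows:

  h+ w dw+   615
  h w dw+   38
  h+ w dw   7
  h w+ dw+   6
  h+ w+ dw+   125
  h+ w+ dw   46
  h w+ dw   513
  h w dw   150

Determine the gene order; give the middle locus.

dw

The two most frequent reciprocal classes, h w+ dw and h+ w dw+, are the parental types, so the F1 was h w+ dw / h+ w dw+.
The two rarest classes, h w+ dw+ and h+ w dw, are the double crossovers. Comparing them with the parentals, only the dw allele has switched, so dw is the middle locus and the order is w – dw – h.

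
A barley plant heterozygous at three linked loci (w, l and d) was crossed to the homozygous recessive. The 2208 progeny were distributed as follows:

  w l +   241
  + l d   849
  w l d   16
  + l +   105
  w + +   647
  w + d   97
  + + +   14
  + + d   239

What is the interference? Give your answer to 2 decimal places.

0.44

The two most frequent reciprocal classes, w + + and + l d, are the parental types, so the F1 was w + + / + l d.
The two rarest classes, + + + and w l d, are the double crossovers. Comparing them with the parentals, only the w allele has switched, so w is the middle locus and the order is l – w – d.
l–w: (480 + 30)/2208 = 0.2310; w–d: (202 + 30)/2208 = 0.1051.
Expected DCO frequency = 0.2310 × 0.1051 ≈ 0.02428; observed = 30/2208 ≈ 0.01359.
Coefficient of coincidence = 0.01359/0.02428 ≈ 0.56; interference = 1 − 0.56 = 0.44.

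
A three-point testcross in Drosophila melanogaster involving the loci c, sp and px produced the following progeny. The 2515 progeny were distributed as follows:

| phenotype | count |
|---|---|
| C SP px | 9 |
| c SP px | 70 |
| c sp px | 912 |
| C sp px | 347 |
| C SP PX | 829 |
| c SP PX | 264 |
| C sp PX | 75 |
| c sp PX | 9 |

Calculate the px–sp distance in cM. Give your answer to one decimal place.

6.5 cM

The two most frequent reciprocal classes, C SP PX and c sp px, are the parental types, so the F1 was C SP PX / c sp px.
The two rarest classes, C SP px and c sp PX, are the double crossovers. Comparing them with the parentals, only the px allele has switched, so px is the middle locus and the order is sp – px – c.
Crossovers in the sp–px interval produce the single-crossover classes C sp PX and c SP px (75 + 70 = 145) plus the double crossovers (18).
RF(sp–px) = (145 + 18) / 2515 = 163/2515 = 0.0648 → 6.5 cM.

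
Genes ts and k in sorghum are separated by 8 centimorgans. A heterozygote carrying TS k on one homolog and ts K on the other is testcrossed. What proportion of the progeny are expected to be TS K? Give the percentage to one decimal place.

4.0%

A map distance of 8 centimorgans corresponds to a recombination frequency of 0.080.
The F1 is TS k / ts K, so TS K is a recombinant gamete class with expected frequency r/2 = 0.080/2 = 0.0400.
That is 0.0400 = 4.0% of the progeny.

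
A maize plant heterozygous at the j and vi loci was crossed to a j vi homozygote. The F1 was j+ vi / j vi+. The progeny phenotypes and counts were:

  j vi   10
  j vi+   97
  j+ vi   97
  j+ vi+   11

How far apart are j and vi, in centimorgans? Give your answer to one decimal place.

9.8 centimorgans

The recombinant classes are j+ vi+ and j vi: 11 + 10 = 21.
Recombination frequency = 21/215 = 0.0977 ≈ 9.8%, i.e. 9.8 centimorgans.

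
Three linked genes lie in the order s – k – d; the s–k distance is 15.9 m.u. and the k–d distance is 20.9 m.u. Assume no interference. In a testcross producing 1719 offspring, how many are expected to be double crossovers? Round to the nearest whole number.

57

Map distances give recombination frequencies of 0.159 and 0.209 for the two intervals.
With no interference, expected double-crossover frequency = 0.159 × 0.209 = 0.03323.
Expected number = 0.03323 × 1719 = 57.12 ≈ 57.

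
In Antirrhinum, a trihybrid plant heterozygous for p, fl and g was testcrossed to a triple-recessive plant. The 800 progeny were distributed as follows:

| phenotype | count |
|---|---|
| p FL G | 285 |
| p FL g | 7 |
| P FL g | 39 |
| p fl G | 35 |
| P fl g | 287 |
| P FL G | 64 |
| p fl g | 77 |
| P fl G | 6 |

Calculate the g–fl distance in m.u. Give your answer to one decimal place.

The two most frequent reciprocal classes, p FL G and P fl g, are the parental types, so the F1 was p FL G / P fl g.
The two rarest classes, p FL g and P fl G, are the double crossovers. Comparing them with the parentals, only the g allele has switched, so g is the middle locus and the order is fl – g – p.
Crossovers in the fl–g interval produce the single-crossover classes p fl G and P FL g (35 + 39 = 74) plus the double crossovers (13).
RF(fl–g) = (74 + 13) / 800 = 87/800 = 0.1087 → 10.9 m.u.

10.9 m.u.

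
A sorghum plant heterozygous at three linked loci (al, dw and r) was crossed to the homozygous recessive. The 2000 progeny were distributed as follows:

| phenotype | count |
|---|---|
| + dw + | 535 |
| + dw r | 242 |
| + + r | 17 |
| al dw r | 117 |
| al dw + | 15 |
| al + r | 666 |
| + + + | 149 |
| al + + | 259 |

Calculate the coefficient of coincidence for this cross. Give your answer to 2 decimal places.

0.40

The two most frequent reciprocal classes, al + r and + dw +, are the parental types, so the F1 was al + r / + dw +.
The two rarest classes, + + r and al dw +, are the double crossovers. Comparing them with the parentals, only the al allele has switched, so al is the middle locus and the order is r – al – dw.
r–al: (501 + 32)/2000 = 0.2665; al–dw: (266 + 32)/2000 = 0.1490.
Expected DCO frequency = 0.2665 × 0.1490 ≈ 0.03971; observed = 32/2000 ≈ 0.01600.
Coefficient of coincidence = 0.01600/0.03971 ≈ 0.40.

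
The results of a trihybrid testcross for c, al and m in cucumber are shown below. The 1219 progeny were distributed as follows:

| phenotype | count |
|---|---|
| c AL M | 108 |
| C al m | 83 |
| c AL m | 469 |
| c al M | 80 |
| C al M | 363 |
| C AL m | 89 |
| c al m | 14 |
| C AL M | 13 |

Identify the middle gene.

al

The two most frequent reciprocal classes, C al M and c AL m, are the parental types, so the F1 was C al M / c AL m.
The two rarest classes, C AL M and c al m, are the double crossovers. Comparing them with the parentals, only the al allele has switched, so al is the middle locus and the order is m – al – c.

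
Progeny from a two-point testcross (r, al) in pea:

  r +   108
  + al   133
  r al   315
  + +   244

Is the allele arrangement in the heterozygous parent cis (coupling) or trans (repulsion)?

cis

The two most frequent classes are + + (244) and r al (315); these are the parental (non-recombinant) types.
So the F1 carried + + on one chromosome and r al on the other — the recessive alleles are on the same chromosome (cis / coupling).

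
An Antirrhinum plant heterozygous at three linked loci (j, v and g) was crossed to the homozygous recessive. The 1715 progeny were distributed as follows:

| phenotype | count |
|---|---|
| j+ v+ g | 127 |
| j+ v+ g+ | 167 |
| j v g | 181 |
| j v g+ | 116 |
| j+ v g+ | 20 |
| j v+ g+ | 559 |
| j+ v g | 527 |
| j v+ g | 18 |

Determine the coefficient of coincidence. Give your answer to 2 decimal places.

The two most frequent reciprocal classes, j v+ g+ and j+ v g, are the parental types, so the F1 was j v+ g+ / j+ v g.
The two rarest classes, j v+ g and j+ v g+, are the double crossovers. Comparing them with the parentals, only the g allele has switched, so g is the middle locus and the order is v – g – j.
v–g: (243 + 38)/1715 = 0.1638; g–j: (348 + 38)/1715 = 0.2251.
Expected DCO frequency = 0.1638 × 0.2251 ≈ 0.03687; observed = 38/1715 ≈ 0.02216.
Coefficient of coincidence = 0.02216/0.03687 ≈ 0.60.

0.60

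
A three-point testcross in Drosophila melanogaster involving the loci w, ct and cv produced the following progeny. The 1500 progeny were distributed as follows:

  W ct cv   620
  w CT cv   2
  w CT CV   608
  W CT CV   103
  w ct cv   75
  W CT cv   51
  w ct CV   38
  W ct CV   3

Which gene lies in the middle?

The two most frequent reciprocal classes, w CT CV and W ct cv, are the parental types, so the F1 was w CT CV / W ct cv.
The two rarest classes, w CT cv and W ct CV, are the double crossovers. Comparing them with the parentals, only the cv allele has switched, so cv is the middle locus and the order is w – cv – ct.

cv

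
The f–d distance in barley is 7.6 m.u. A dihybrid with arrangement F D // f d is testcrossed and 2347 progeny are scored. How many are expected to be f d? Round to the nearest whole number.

1084

A map distance of 7.6 m.u. corresponds to a recombination frequency of 0.076.
The F1 is F D / f d, so f d is a parental gamete class with expected frequency (1 − r)/2 = 0.924/2 = 0.4620.
Expected number = 0.4620 × 2347 = 1084.31 ≈ 1084.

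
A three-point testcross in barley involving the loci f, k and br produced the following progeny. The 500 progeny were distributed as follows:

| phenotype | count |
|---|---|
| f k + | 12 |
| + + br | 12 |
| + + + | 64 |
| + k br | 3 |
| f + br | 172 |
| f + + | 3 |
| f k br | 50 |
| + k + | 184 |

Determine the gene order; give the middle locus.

The two most frequent reciprocal classes, f + br and + k +, are the parental types, so the F1 was f + br / + k +.
The two rarest classes, f + + and + k br, are the double crossovers. Comparing them with the parentals, only the br allele has switched, so br is the middle locus and the order is k – br – f.

br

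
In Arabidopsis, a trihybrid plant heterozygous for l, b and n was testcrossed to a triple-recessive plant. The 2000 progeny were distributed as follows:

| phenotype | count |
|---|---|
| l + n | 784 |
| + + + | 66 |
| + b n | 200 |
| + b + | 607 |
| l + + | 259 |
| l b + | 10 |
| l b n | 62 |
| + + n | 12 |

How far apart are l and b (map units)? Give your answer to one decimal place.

The two most frequent reciprocal classes, l + n and + b +, are the parental types, so the F1 was l + n / + b +.
The two rarest classes, + + n and l b +, are the double crossovers. Comparing them with the parentals, only the l allele has switched, so l is the middle locus and the order is n – l – b.
Crossovers in the l–b interval produce the single-crossover classes l b n and + + + (62 + 66 = 128) plus the double crossovers (22).
RF(l–b) = (128 + 22) / 2000 = 150/2000 = 0.0750 → 7.5 map units.

7.5 map units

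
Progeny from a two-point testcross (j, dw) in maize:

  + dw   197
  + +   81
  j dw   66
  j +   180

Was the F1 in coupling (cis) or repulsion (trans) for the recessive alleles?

The two most frequent classes are + dw (197) and j + (180); these are the parental (non-recombinant) types.
So the F1 carried + dw on one chromosome and j + on the other — the recessive alleles are on opposite chromosomes (trans / repulsion).

trans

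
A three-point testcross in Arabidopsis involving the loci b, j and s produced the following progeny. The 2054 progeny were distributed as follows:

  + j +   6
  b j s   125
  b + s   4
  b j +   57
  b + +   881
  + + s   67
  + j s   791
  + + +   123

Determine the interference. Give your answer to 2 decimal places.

0.41

The two most frequent reciprocal classes, + j s and b + +, are the parental types, so the F1 was + j s / b + +.
The two rarest classes, + j + and b + s, are the double crossovers. Comparing them with the parentals, only the s allele has switched, so s is the middle locus and the order is b – s – j.
b–s: (248 + 10)/2054 = 0.1256; s–j: (124 + 10)/2054 = 0.0652.
Expected DCO frequency = 0.1256 × 0.0652 ≈ 0.00819; observed = 10/2054 ≈ 0.00487.
Coefficient of coincidence = 0.00487/0.00819 ≈ 0.59; interference = 1 − 0.59 = 0.41.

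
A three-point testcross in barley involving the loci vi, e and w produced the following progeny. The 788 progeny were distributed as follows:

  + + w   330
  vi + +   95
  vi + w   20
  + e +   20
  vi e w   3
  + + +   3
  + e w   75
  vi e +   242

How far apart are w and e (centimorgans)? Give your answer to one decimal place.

The two most frequent reciprocal classes, vi e + and + + w, are the parental types, so the F1 was vi e + / + + w.
The two rarest classes, vi e w and + + +, are the double crossovers. Comparing them with the parentals, only the w allele has switched, so w is the middle locus and the order is e – w – vi.
Crossovers in the e–w interval produce the single-crossover classes vi + + and + e w (95 + 75 = 170) plus the double crossovers (6).
RF(e–w) = (170 + 6) / 788 = 176/788 = 0.2234 → 22.3 centimorgans.

22.3 centimorgans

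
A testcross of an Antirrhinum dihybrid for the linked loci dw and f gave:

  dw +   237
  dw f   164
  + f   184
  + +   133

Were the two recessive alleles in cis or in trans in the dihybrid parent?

The two most frequent classes are + f (184) and dw + (237); these are the parental (non-recombinant) types.
So the F1 carried + f on one chromosome and dw + on the other — the recessive alleles are on opposite chromosomes (trans / repulsion).

trans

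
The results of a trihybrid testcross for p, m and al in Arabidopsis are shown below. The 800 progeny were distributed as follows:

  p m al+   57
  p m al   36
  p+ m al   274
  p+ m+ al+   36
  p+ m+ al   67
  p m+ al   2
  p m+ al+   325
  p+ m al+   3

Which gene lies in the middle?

The two most frequent reciprocal classes, p+ m al and p m+ al+, are the parental types, so the F1 was p+ m al / p m+ al+.
The two rarest classes, p+ m al+ and p m+ al, are the double crossovers. Comparing them with the parentals, only the al allele has switched, so al is the middle locus and the order is m – al – p.

al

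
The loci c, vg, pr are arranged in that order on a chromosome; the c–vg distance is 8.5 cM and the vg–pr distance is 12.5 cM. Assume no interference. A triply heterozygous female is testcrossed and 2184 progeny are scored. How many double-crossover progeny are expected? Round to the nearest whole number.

23

Map distances give recombination frequencies of 0.085 and 0.125 for the two intervals.
With no interference, expected double-crossover frequency = 0.085 × 0.125 = 0.01063.
Expected number = 0.01063 × 2184 = 23.21 ≈ 23.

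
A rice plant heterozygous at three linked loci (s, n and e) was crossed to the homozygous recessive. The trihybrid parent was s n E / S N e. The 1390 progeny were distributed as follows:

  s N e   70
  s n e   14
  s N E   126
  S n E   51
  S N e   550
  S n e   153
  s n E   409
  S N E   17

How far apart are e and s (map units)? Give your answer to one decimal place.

10.9 map units

The two rarest classes, s n e and S N E, are the double crossovers. Comparing them with the parentals, only the e allele has switched, so e is the middle locus and the order is s – e – n.
Crossovers in the s–e interval produce the single-crossover classes S n E and s N e (51 + 70 = 121) plus the double crossovers (31).
RF(s–e) = (121 + 31) / 1390 = 152/1390 = 0.1094 → 10.9 map units.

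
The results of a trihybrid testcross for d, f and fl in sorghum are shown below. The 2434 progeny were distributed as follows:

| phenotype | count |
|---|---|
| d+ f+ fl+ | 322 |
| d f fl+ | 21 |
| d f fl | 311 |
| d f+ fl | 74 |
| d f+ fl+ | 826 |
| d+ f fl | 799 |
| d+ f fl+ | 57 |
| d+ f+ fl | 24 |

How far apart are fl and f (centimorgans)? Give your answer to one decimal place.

7.2 centimorgans

The two most frequent reciprocal classes, d f+ fl+ and d+ f fl, are the parental types, so the F1 was d f+ fl+ / d+ f fl.
The two rarest classes, d f fl+ and d+ f+ fl, are the double crossovers. Comparing them with the parentals, only the f allele has switched, so f is the middle locus and the order is fl – f – d.
Crossovers in the fl–f interval produce the single-crossover classes d f+ fl and d+ f fl+ (74 + 57 = 131) plus the double crossovers (45).
RF(fl–f) = (131 + 45) / 2434 = 176/2434 = 0.0723 → 7.2 centimorgans.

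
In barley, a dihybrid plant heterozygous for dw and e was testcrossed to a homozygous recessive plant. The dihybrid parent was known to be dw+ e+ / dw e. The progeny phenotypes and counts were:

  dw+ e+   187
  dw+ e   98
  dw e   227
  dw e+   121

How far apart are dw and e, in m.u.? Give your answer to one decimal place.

34.6 m.u.

The recombinant classes are dw+ e and dw e+: 98 + 121 = 219.
Recombination frequency = 219/633 = 0.3460 ≈ 34.6%, i.e. 34.6 m.u.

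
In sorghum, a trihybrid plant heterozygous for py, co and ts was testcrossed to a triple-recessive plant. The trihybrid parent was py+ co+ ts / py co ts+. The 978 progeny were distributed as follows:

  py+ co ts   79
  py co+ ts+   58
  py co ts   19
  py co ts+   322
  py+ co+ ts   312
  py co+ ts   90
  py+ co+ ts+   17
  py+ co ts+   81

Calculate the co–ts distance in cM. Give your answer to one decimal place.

17.7 cM

The two rarest classes, py+ co+ ts+ and py co ts, are the double crossovers. Comparing them with the parentals, only the ts allele has switched, so ts is the middle locus and the order is co – ts – py.
Crossovers in the co–ts interval produce the single-crossover classes py+ co ts and py co+ ts+ (79 + 58 = 137) plus the double crossovers (36).
RF(co–ts) = (137 + 36) / 978 = 173/978 = 0.1769 → 17.7 cM.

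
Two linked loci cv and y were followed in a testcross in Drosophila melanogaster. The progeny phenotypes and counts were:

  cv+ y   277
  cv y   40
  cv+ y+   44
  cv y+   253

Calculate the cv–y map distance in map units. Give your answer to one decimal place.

13.7 map units

The two most frequent classes, cv+ y (277) and cv y+ (253), are the parental types, so the F1 was cv+ y / cv y+.
The recombinant classes are cv+ y+ and cv y: 44 + 40 = 84.
Recombination frequency = 84/614 = 0.1368 ≈ 13.7%, i.e. 13.7 map units.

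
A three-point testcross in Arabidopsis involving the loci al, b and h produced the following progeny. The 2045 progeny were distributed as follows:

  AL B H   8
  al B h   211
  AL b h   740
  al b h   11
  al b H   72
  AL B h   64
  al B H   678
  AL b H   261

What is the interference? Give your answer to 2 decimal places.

The two most frequent reciprocal classes, al B H and AL b h, are the parental types, so the F1 was al B H / AL b h.
The two rarest classes, AL B H and al b h, are the double crossovers. Comparing them with the parentals, only the al allele has switched, so al is the middle locus and the order is b – al – h.
b–al: (136 + 19)/2045 = 0.0758; al–h: (472 + 19)/2045 = 0.2401.
Expected DCO frequency = 0.0758 × 0.2401 ≈ 0.01820; observed = 19/2045 ≈ 0.00929.
Coefficient of coincidence = 0.00929/0.01820 ≈ 0.51; interference = 1 − 0.51 = 0.49.

0.49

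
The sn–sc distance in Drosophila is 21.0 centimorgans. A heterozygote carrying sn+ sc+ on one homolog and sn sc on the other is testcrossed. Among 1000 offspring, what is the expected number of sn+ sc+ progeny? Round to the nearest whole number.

395

A map distance of 21.0 centimorgans corresponds to a recombination frequency of 0.210.
The F1 is sn+ sc+ / sn sc, so sn+ sc+ is a parental gamete class with expected frequency (1 − r)/2 = 0.790/2 = 0.3950.
Expected number = 0.3950 × 1000 = 395.00 ≈ 395.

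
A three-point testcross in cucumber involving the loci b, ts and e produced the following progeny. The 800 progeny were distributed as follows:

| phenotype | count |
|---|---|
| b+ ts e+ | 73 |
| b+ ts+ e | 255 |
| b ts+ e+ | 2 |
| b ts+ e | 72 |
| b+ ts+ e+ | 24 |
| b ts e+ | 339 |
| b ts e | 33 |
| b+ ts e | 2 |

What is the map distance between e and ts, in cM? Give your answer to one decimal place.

7.6 cM

The two most frequent reciprocal classes, b+ ts+ e and b ts e+, are the parental types, so the F1 was b+ ts+ e / b ts e+.
The two rarest classes, b+ ts e and b ts+ e+, are the double crossovers. Comparing them with the parentals, only the ts allele has switched, so ts is the middle locus and the order is e – ts – b.
Crossovers in the e–ts interval produce the single-crossover classes b+ ts+ e+ and b ts e (24 + 33 = 57) plus the double crossovers (4).
RF(e–ts) = (57 + 4) / 800 = 61/800 = 0.0762 → 7.6 cM.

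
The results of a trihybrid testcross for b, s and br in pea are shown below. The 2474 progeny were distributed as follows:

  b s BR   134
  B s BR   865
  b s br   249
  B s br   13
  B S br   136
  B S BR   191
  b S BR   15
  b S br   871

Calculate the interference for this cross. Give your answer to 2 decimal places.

0.50

The two most frequent reciprocal classes, b S br and B s BR, are the parental types, so the F1 was b S br / B s BR.
The two rarest classes, b S BR and B s br, are the double crossovers. Comparing them with the parentals, only the br allele has switched, so br is the middle locus and the order is s – br – b.
s–br: (440 + 28)/2474 = 0.1892; br–b: (270 + 28)/2474 = 0.1205.
Expected DCO frequency = 0.1892 × 0.1205 ≈ 0.02280; observed = 28/2474 ≈ 0.01132.
Coefficient of coincidence = 0.01132/0.02280 ≈ 0.50; interference = 1 − 0.50 = 0.50.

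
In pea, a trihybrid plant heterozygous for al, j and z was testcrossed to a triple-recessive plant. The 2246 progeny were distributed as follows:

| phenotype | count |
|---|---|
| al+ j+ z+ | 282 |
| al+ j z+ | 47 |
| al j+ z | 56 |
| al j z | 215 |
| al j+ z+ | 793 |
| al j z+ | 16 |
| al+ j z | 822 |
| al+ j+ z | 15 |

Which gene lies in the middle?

j

The two most frequent reciprocal classes, al j+ z+ and al+ j z, are the parental types, so the F1 was al j+ z+ / al+ j z.
The two rarest classes, al j z+ and al+ j+ z, are the double crossovers. Comparing them with the parentals, only the j allele has switched, so j is the middle locus and the order is z – j – al.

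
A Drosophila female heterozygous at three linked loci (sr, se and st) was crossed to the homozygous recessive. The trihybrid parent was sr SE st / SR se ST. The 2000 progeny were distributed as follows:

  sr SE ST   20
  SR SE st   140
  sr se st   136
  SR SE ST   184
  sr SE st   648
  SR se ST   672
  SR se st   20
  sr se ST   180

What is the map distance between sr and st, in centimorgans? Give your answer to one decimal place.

18.0 centimorgans

The two rarest classes, sr SE ST and SR se st, are the double crossovers. Comparing them with the parentals, only the st allele has switched, so st is the middle locus and the order is sr – st – se.
Crossovers in the sr–st interval produce the single-crossover classes SR SE st and sr se ST (140 + 180 = 320) plus the double crossovers (40).
RF(sr–st) = (320 + 40) / 2000 = 360/2000 = 0.1800 → 18.0 centimorgans.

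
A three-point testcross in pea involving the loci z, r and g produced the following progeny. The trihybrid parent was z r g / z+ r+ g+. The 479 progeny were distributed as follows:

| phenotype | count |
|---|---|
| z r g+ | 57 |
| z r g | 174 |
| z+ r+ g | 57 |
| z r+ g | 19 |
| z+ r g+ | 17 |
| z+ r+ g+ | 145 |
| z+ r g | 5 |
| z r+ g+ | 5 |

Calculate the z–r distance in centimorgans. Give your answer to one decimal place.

The two rarest classes, z+ r g and z r+ g+, are the double crossovers. Comparing them with the parentals, only the z allele has switched, so z is the middle locus and the order is g – z – r.
Crossovers in the z–r interval produce the single-crossover classes z r+ g and z+ r g+ (19 + 17 = 36) plus the double crossovers (10).
RF(z–r) = (36 + 10) / 479 = 46/479 = 0.0960 → 9.6 centimorgans.

9.6 centimorgans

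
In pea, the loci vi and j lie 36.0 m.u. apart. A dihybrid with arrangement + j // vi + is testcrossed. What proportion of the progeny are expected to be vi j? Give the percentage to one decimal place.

A map distance of 36.0 m.u. corresponds to a recombination frequency of 0.360.
The F1 is + j / vi +, so vi j is a recombinant gamete class with expected frequency r/2 = 0.360/2 = 0.1800.
That is 0.1800 = 18.0% of the progeny.

18.0%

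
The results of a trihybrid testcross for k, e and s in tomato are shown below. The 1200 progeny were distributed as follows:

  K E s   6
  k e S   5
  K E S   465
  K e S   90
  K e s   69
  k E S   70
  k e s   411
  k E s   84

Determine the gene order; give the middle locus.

s

The two most frequent reciprocal classes, k e s and K E S, are the parental types, so the F1 was k e s / K E S.
The two rarest classes, k e S and K E s, are the double crossovers. Comparing them with the parentals, only the s allele has switched, so s is the middle locus and the order is e – s – k.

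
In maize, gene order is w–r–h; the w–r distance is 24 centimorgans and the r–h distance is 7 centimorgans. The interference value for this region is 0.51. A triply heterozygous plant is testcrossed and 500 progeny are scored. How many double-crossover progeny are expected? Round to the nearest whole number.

Map distances give recombination frequencies of 0.240 and 0.070 for the two intervals.
With interference 0.51 (so coincidence = 0.49), expected double-crossover frequency = 0.240 × 0.070 × 0.49 = 0.00823.
Expected number = 0.00823 × 500 = 4.12 ≈ 4.

4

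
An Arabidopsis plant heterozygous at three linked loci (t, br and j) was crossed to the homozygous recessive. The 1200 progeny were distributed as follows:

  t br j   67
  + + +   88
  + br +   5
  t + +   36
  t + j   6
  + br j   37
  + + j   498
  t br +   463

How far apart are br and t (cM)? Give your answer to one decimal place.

7.0 cM

The two most frequent reciprocal classes, t br + and + + j, are the parental types, so the F1 was t br + / + + j.
The two rarest classes, + br + and t + j, are the double crossovers. Comparing them with the parentals, only the t allele has switched, so t is the middle locus and the order is br – t – j.
Crossovers in the br–t interval produce the single-crossover classes t + + and + br j (36 + 37 = 73) plus the double crossovers (11).
RF(br–t) = (73 + 11) / 1200 = 84/1200 = 0.0700 → 7.0 cM.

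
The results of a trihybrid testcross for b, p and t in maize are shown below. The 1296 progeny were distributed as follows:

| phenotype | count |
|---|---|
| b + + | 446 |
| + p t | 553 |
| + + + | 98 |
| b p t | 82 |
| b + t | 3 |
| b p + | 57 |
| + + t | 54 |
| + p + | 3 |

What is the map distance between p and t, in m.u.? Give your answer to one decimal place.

The two most frequent reciprocal classes, b + + and + p t, are the parental types, so the F1 was b + + / + p t.
The two rarest classes, b + t and + p +, are the double crossovers. Comparing them with the parentals, only the t allele has switched, so t is the middle locus and the order is p – t – b.
Crossovers in the p–t interval produce the single-crossover classes b p + and + + t (57 + 54 = 111) plus the double crossovers (6).
RF(p–t) = (111 + 6) / 1296 = 117/1296 = 0.0903 → 9.0 m.u.

9.0 m.u.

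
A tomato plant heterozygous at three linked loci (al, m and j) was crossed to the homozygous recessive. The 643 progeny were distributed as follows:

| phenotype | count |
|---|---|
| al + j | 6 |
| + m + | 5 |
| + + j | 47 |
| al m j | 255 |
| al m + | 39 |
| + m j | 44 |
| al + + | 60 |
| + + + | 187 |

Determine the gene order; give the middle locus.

m

The two most frequent reciprocal classes, + + + and al m j, are the parental types, so the F1 was + + + / al m j.
The two rarest classes, + m + and al + j, are the double crossovers. Comparing them with the parentals, only the m allele has switched, so m is the middle locus and the order is al – m – j.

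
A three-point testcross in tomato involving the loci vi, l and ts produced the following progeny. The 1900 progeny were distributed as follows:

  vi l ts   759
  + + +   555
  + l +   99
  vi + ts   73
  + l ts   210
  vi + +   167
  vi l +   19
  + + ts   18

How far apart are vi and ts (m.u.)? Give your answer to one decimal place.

21.8 m.u.

The two most frequent reciprocal classes, vi l ts and + + +, are the parental types, so the F1 was vi l ts / + + +.
The two rarest classes, vi l + and + + ts, are the double crossovers. Comparing them with the parentals, only the ts allele has switched, so ts is the middle locus and the order is vi – ts – l.
Crossovers in the vi–ts interval produce the single-crossover classes + l ts and vi + + (210 + 167 = 377) plus the double crossovers (37).
RF(vi–ts) = (377 + 37) / 1900 = 414/1900 = 0.2179 → 21.8 m.u.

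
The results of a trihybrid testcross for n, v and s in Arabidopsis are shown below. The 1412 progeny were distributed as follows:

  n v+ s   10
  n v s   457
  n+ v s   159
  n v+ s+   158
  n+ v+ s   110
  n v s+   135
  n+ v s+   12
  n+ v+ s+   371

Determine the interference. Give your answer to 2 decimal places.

0.66

The two most frequent reciprocal classes, n v s and n+ v+ s+, are the parental types, so the F1 was n v s / n+ v+ s+.
The two rarest classes, n v+ s and n+ v s+, are the double crossovers. Comparing them with the parentals, only the v allele has switched, so v is the middle locus and the order is s – v – n.
s–v: (245 + 22)/1412 = 0.1891; v–n: (317 + 22)/1412 = 0.2401.
Expected DCO frequency = 0.1891 × 0.2401 ≈ 0.04540; observed = 22/1412 ≈ 0.01558.
Coefficient of coincidence = 0.01558/0.04540 ≈ 0.34; interference = 1 − 0.34 = 0.66.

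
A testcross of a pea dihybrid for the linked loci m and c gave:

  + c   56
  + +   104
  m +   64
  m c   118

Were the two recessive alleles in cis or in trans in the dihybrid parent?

cis

The two most frequent classes are + + (104) and m c (118); these are the parental (non-recombinant) types.
So the F1 carried + + on one chromosome and m c on the other — the recessive alleles are on the same chromosome (cis / coupling).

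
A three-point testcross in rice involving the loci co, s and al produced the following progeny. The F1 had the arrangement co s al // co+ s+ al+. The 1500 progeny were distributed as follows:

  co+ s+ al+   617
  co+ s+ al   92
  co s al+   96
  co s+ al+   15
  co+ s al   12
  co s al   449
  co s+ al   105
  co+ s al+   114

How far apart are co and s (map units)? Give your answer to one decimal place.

The two rarest classes, co+ s al and co s+ al+, are the double crossovers. Comparing them with the parentals, only the co allele has switched, so co is the middle locus and the order is s – co – al.
Crossovers in the s–co interval produce the single-crossover classes co s+ al and co+ s al+ (105 + 114 = 219) plus the double crossovers (27).
RF(s–co) = (219 + 27) / 1500 = 246/1500 = 0.1640 → 16.4 map units.

16.4 map units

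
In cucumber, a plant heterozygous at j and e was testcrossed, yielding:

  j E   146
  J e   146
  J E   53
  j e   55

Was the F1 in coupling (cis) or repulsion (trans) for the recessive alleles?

trans

The two most frequent classes are J e (146) and j E (146); these are the parental (non-recombinant) types.
So the F1 carried J e on one chromosome and j E on the other — the recessive alleles are on opposite chromosomes (trans / repulsion).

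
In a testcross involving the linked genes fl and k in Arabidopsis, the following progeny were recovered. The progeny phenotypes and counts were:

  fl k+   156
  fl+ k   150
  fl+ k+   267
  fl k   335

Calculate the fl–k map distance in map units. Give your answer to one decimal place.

The two most frequent classes, fl+ k+ (267) and fl k (335), are the parental types, so the F1 was fl+ k+ / fl k.
The recombinant classes are fl+ k and fl k+: 150 + 156 = 306.
Recombination frequency = 306/908 = 0.3370 ≈ 33.7%, i.e. 33.7 map units.

33.7 map units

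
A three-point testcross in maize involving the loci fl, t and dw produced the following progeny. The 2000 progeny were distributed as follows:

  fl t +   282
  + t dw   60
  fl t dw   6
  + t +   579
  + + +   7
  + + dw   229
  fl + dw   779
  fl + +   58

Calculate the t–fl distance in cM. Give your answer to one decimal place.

The two most frequent reciprocal classes, fl + dw and + t +, are the parental types, so the F1 was fl + dw / + t +.
The two rarest classes, fl t dw and + + +, are the double crossovers. Comparing them with the parentals, only the t allele has switched, so t is the middle locus and the order is fl – t – dw.
Crossovers in the fl–t interval produce the single-crossover classes + + dw and fl t + (229 + 282 = 511) plus the double crossovers (13).
RF(fl–t) = (511 + 13) / 2000 = 524/2000 = 0.2620 → 26.2 cM.

26.2 cM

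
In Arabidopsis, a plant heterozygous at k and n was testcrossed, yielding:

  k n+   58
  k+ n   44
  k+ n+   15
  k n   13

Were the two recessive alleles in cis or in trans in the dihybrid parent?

trans

The two most frequent classes are k+ n (44) and k n+ (58); these are the parental (non-recombinant) types.
So the F1 carried k+ n on one chromosome and k n+ on the other — the recessive alleles are on opposite chromosomes (trans / repulsion).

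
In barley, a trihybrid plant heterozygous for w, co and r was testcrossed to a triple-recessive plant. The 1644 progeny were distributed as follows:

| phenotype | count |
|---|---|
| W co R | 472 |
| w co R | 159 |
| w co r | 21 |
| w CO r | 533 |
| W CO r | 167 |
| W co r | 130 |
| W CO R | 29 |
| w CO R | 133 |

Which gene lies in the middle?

co

The two most frequent reciprocal classes, w CO r and W co R, are the parental types, so the F1 was w CO r / W co R.
The two rarest classes, w co r and W CO R, are the double crossovers. Comparing them with the parentals, only the co allele has switched, so co is the middle locus and the order is w – co – r.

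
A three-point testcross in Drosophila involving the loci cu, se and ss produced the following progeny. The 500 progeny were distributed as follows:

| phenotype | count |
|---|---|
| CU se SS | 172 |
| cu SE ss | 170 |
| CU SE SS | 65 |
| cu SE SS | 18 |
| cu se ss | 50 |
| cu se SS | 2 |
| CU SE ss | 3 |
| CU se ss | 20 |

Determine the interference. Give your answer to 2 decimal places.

The two most frequent reciprocal classes, cu SE ss and CU se SS, are the parental types, so the F1 was cu SE ss / CU se SS.
The two rarest classes, CU SE ss and cu se SS, are the double crossovers. Comparing them with the parentals, only the cu allele has switched, so cu is the middle locus and the order is se – cu – ss.
se–cu: (115 + 5)/500 = 0.2400; cu–ss: (38 + 5)/500 = 0.0860.
Expected DCO frequency = 0.2400 × 0.0860 ≈ 0.02064; observed = 5/500 ≈ 0.01000.
Coefficient of coincidence = 0.01000/0.02064 ≈ 0.48; interference = 1 − 0.48 = 0.52.

0.52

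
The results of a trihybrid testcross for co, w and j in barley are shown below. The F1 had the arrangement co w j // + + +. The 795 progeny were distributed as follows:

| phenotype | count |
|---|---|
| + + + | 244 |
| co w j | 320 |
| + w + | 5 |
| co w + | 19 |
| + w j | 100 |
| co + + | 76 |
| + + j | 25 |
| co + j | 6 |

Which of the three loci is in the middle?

The two rarest classes, co + j and + w +, are the double crossovers. Comparing them with the parentals, only the w allele has switched, so w is the middle locus and the order is j – w – co.

w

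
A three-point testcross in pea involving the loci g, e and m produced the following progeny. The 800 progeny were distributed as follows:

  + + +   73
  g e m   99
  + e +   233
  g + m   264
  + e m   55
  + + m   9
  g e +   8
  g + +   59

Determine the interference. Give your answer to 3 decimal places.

The two most frequent reciprocal classes, + e + and g + m, are the parental types, so the F1 was + e + / g + m.
The two rarest classes, g e + and + + m, are the double crossovers. Comparing them with the parentals, only the g allele has switched, so g is the middle locus and the order is e – g – m.
e–g: (172 + 17)/800 = 0.2362; g–m: (114 + 17)/800 = 0.1638.
Expected DCO frequency = 0.2362 × 0.1638 ≈ 0.03869; observed = 17/800 ≈ 0.02125.
Coefficient of coincidence = 0.02125/0.03869 ≈ 0.549; interference = 1 − 0.549 = 0.451.

0.451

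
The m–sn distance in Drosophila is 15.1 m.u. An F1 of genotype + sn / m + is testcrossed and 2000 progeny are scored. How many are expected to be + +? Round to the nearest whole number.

A map distance of 15.1 m.u. corresponds to a recombination frequency of 0.151.
The F1 is + sn / m +, so + + is a recombinant gamete class with expected frequency r/2 = 0.151/2 = 0.0755.
Expected number = 0.0755 × 2000 = 151.00 ≈ 151.

151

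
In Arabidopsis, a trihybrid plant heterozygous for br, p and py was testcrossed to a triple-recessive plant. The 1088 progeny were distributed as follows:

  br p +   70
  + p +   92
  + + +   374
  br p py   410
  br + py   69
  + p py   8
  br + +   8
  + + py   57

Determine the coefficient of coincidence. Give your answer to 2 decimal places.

0.69

The two most frequent reciprocal classes, + + + and br p py, are the parental types, so the F1 was + + + / br p py.
The two rarest classes, br + + and + p py, are the double crossovers. Comparing them with the parentals, only the br allele has switched, so br is the middle locus and the order is py – br – p.
py–br: (127 + 16)/1088 = 0.1314; br–p: (161 + 16)/1088 = 0.1627.
Expected DCO frequency = 0.1314 × 0.1627 ≈ 0.02138; observed = 16/1088 ≈ 0.01471.
Coefficient of coincidence = 0.01471/0.02138 ≈ 0.69.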